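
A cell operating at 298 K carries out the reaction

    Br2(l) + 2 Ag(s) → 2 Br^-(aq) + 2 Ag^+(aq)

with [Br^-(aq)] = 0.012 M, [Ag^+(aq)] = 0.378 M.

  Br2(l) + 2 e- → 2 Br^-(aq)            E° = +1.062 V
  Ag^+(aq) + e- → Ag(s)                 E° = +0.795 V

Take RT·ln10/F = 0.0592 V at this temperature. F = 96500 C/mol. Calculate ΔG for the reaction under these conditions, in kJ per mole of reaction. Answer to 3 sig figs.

E°cell = +1.062 − (+0.795) = +0.267 V; the balanced reaction transfers n = 2 electrons.
Here Q = [Br^-(aq)]^2·[Ag^+(aq)]^2 = 2.06×10^−5 (log Q = −4.687), giving E = +0.267 − (0.0592/2)·(−4.687) = +0.4057 V.
Finally ΔG = −nFE = −(2)(96500 C/mol)(+0.4057 V) = −78.3 kJ/mol.

−78.3 kJ/mol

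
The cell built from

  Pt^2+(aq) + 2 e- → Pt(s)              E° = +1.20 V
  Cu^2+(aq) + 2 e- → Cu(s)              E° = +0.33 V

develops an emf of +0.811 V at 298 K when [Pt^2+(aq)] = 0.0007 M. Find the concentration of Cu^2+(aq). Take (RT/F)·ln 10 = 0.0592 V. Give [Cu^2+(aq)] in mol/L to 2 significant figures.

0.069 M

With Pt²⁺/Pt at the cathode and Cu²⁺/Cu at the anode, E°cell = +1.20 − (+0.33) = +0.87 V (n = 2).
Since E = E° − (0.0592/n)·log Q, log Q = n(E° − E)/0.0592 = 1.993.
The balanced reaction is Pt^2+(aq) + Cu(s) → Pt(s) + Cu^2+(aq), so Q = [Cu^2+(aq)] / [Pt^2+(aq)].
Substituting the known concentrations and solving, log [Cu^2+(aq)] = −1.162 and [Cu^2+(aq)] = 0.069 M.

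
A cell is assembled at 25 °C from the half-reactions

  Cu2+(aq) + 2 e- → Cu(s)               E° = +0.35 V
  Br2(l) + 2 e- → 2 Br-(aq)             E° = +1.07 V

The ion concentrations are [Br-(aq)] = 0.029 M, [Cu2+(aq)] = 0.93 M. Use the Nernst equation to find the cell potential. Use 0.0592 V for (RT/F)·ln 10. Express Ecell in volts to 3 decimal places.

Since E°(Br₂/Br⁻) > E°(Cu²⁺/Cu), Br₂/Br⁻ serves as the cathode.
E°cell = +1.07 − (+0.35) = +0.72 V, with n = 2 electrons transferred.
Balancing gives Br2(l) + Cu(s) → 2 Br-(aq) + Cu2+(aq); hence Q = [Br-(aq)]^2·[Cu2+(aq)] = 0.000782 (log Q = −3.107).
By the Nernst equation, E = +0.72 − (0.0592/2)·(−3.107) = +0.812 V.

+0.812 V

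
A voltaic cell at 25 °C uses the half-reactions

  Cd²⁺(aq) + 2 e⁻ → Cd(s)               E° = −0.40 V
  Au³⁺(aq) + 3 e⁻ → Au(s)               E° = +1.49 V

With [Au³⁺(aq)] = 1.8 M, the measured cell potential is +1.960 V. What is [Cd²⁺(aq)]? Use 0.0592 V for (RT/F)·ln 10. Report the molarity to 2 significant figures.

The Au³⁺/Au couple has the larger reduction potential, so it is the cathode: E°cell = +1.49 − (−0.40) = +1.89 V and n = 6.
From the Nernst equation, log Q = n(E° − E)/0.0592 = 6·(+1.89 − (+1.960))/0.0592 = −7.095.
Balancing electrons gives 2 Au³⁺(aq) + 3 Cd(s) → 2 Au(s) + 3 Cd²⁺(aq); thus Q = [Cd²⁺(aq)]^3 / [Au³⁺(aq)]^2.
Isolating [Cd²⁺(aq)] in Q = 10^{−7.095} yields log [Cd²⁺(aq)] = −2.195, i.e. 0.0064 M.

0.0064 M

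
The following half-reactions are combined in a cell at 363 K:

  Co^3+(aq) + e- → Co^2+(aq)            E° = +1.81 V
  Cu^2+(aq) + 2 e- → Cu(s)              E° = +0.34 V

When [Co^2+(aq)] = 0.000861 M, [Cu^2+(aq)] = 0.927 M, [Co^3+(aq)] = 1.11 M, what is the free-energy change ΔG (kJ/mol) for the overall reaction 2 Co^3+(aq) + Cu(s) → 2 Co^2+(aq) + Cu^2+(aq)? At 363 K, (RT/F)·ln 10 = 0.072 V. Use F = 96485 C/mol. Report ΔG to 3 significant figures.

The standard cell potential is +1.81 − (+0.34) = +1.47 V, with n = 2 electrons in the balanced equation.
Q = ([Co^2+(aq)]^2·[Cu^2+(aq)]) / [Co^3+(aq)]^2 = 5.58×10^−7, so log Q = −6.254 and E = +1.47 − (0.072/2)(−6.254) = +1.6951 V.
ΔG = −nFE = −(2)(96485)(+1.6951) J/mol = −327 kJ/mol.

−327 kJ/mol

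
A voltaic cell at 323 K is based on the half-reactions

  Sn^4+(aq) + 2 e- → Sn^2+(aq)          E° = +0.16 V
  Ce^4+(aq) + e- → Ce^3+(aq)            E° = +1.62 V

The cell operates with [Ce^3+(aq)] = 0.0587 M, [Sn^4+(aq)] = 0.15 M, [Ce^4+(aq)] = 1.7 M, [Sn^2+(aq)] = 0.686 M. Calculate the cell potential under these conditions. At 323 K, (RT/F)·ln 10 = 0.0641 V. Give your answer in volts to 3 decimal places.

+1.575 V

The Ce⁴⁺/Ce³⁺ couple has the more positive E°, so it is the cathode; Sn⁴⁺/Sn²⁺ is the anode.
The standard potential is +1.62 − (+0.16) = +1.46 V and the balanced reaction transfers n = 2 electrons.
The balanced reaction is 2 Ce^4+(aq) + Sn^2+(aq) → 2 Ce^3+(aq) + Sn^4+(aq), so Q = ([Ce^3+(aq)]^2·[Sn^4+(aq)]) / ([Ce^4+(aq)]^2·[Sn^2+(aq)]) = 0.000261 and log Q = −3.584.
By the Nernst equation, E = +1.46 − (0.0641/2)·(−3.584) = +1.575 V.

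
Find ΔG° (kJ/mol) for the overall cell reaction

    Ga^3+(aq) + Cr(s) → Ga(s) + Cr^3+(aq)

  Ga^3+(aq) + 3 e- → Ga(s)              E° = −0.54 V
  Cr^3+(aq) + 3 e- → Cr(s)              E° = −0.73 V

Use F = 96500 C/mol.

−55.0 kJ/mol

In the reaction as written Ga^3+(aq) is reduced, so the Ga³⁺/Ga couple is the cathode and Cr³⁺/Cr is the anode.
E°cell = −0.54 − (−0.73) = +0.19 V; balancing electrons gives n = 3.
ΔG° = −nFE°cell = −(3)(96500)(+0.19) J/mol = −55.0 kJ/mol.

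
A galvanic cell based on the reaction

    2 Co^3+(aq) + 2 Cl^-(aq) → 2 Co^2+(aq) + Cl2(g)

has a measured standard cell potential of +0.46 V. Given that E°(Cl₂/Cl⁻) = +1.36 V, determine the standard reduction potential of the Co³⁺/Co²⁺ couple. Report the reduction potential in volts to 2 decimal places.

In the reaction as written the Co³⁺/Co²⁺ couple is reduced (cathode) and Cl₂/Cl⁻ is oxidized (anode), so E°cell = E°(Co³⁺/Co²⁺) − E°(Cl₂/Cl⁻).
E°(Co³⁺/Co²⁺) = E°cell + E°(anode) = +0.46 + (+1.36) = +1.82 V.

+1.82 V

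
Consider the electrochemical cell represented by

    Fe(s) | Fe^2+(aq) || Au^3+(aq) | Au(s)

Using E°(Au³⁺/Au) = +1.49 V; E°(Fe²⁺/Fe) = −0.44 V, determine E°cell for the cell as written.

By convention the left-hand electrode in cell notation is the anode (oxidation) and the right-hand electrode is the cathode (reduction).
E°cell = E°(right) − E°(left) = +1.49 − (−0.44) = +1.93 V.

+1.93 V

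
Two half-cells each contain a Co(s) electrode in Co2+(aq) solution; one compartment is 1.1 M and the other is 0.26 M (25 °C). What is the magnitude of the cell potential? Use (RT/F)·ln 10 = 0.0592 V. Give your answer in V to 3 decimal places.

0.019 V

For a concentration cell E°cell = 0, since both electrodes use the same couple.
The compartment with the higher Co2+(aq) concentration (1.1 M) acts as the cathode; ions are reduced there and produced at the dilute (0.26 M) anode.
With n = 2, Ecell = −(0.0592/2)·log([dilute]/[conc]) = −(0.0592/2)·log(0.26/1.1) = +0.019 V.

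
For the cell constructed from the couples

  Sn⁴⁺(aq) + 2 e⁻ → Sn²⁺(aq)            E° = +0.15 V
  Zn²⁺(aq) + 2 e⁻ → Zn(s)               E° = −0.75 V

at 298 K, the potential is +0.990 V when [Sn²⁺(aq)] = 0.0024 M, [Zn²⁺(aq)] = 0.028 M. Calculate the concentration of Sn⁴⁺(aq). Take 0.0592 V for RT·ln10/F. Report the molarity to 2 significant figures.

The Sn⁴⁺/Sn²⁺ couple has the larger reduction potential, so it is the cathode: E°cell = +0.15 − (−0.75) = +0.90 V and n = 2.
From the Nernst equation, log Q = n(E° − E)/0.0592 = 2·(+0.90 − (+0.990))/0.0592 = −3.041.
The balanced reaction is Sn⁴⁺(aq) + Zn(s) → Sn²⁺(aq) + Zn²⁺(aq), so Q = ([Sn²⁺(aq)]·[Zn²⁺(aq)]) / [Sn⁴⁺(aq)].
Substituting the known concentrations and solving, log [Sn⁴⁺(aq)] = −1.132 and [Sn⁴⁺(aq)] = 0.074 M.

0.074 M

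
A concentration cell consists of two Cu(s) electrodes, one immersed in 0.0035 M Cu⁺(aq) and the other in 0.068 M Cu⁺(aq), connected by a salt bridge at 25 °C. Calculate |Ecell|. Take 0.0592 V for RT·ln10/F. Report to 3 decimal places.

0.076 V

For a concentration cell E°cell = 0, since both electrodes use the same couple.
The compartment with the higher Cu⁺(aq) concentration (0.068 M) acts as the cathode; ions are reduced there and produced at the dilute (0.0035 M) anode.
With n = 1, Ecell = −(0.0592/1)·log([dilute]/[conc]) = −(0.0592/1)·log(0.0035/0.068) = +0.076 V.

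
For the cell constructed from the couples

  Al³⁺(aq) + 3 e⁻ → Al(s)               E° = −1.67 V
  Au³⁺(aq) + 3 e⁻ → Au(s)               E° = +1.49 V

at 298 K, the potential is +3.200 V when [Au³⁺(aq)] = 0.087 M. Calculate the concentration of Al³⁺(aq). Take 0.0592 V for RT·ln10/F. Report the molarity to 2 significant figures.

0.00082 M

Au³⁺/Au is the cathode (higher E°); E°cell = +1.49 − (−1.67) = +3.16 V with n = 3.
From the Nernst equation, log Q = n(E° − E)/0.0592 = 3·(+3.16 − (+3.200))/0.0592 = −2.027.
Balancing electrons gives Au³⁺(aq) + Al(s) → Au(s) + Al³⁺(aq); thus Q = [Al³⁺(aq)] / [Au³⁺(aq)].
Solving for the unknown gives log [Al³⁺(aq)] = −3.087, so [Al³⁺(aq)] ≈ 0.00082 M.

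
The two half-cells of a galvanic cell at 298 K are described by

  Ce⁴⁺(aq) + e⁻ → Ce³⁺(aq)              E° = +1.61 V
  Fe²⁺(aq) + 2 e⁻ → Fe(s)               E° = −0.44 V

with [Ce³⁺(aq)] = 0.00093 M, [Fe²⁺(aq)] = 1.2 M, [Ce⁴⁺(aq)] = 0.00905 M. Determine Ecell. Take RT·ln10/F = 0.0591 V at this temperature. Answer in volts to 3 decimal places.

The Ce⁴⁺/Ce³⁺ couple has the more positive E°, so it is the cathode; Fe²⁺/Fe is the anode.
The standard potential is +1.61 − (−0.44) = +2.05 V and the balanced reaction transfers n = 2 electrons.
Balancing gives 2 Ce⁴⁺(aq) + Fe(s) → 2 Ce³⁺(aq) + Fe²⁺(aq); hence Q = ([Ce³⁺(aq)]^2·[Fe²⁺(aq)]) / [Ce⁴⁺(aq)]^2 = 0.0127 (log Q = −1.897).
By the Nernst equation, E = +2.05 − (0.0591/2)·(−1.897) = +2.106 V.

+2.106 V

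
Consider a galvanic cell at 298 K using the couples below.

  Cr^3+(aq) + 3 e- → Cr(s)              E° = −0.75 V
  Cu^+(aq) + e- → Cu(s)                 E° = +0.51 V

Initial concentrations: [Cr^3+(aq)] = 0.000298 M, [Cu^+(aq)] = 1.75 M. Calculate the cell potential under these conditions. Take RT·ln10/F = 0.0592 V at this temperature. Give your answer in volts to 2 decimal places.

+1.34 V

The Cu⁺/Cu couple has the more positive E°, so it is the cathode; Cr³⁺/Cr is the anode.
E°cell = +0.51 − (−0.75) = +1.26 V, with n = 3 electrons transferred.
Balancing gives 3 Cu^+(aq) + Cr(s) → 3 Cu(s) + Cr^3+(aq); hence Q = [Cr^3+(aq)] / [Cu^+(aq)]^3 = 5.56×10^−5 (log Q = −4.255).
By the Nernst equation, E = +1.26 − (0.0592/3)·(−4.255) = +1.34 V.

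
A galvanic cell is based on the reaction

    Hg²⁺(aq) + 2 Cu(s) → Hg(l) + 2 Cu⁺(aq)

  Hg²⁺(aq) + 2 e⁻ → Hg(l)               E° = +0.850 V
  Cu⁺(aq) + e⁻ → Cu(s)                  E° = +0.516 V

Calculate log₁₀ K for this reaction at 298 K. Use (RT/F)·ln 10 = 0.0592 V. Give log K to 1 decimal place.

The Hg²⁺/Hg couple is reduced (cathode); E°cell = +0.850 − (+0.516) = +0.334 V with n = 2.
At equilibrium E = 0, so log K = nE°cell / 0.0592 = (2)(+0.334) / 0.0592 = 11.3.

log K = 11.3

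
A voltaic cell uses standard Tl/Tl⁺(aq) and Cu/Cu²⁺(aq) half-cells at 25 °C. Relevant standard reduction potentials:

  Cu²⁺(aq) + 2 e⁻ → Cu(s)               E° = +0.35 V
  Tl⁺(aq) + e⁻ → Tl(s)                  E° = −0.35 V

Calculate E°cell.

Of the two couples in this cell, the one with the more positive reduction potential is reduced at the cathode: here that is Cu²⁺/Cu (+0.35 V); Tl⁺/Tl (−0.35 V) is the anode.
E°cell = E°(cathode) − E°(anode) = +0.35 − (−0.35) = +0.70 V.

+0.70 V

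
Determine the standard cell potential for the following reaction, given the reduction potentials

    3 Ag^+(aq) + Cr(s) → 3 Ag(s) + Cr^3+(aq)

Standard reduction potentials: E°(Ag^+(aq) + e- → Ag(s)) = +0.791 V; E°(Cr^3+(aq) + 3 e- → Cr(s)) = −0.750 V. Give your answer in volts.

In the reaction as written, Ag^+(aq) is reduced (cathode) and Cr^3+(aq) is produced by oxidation at the anode.
E°cell = E°(cathode) − E°(anode) = +0.791 − (−0.750) = +1.541 V.

+1.541 V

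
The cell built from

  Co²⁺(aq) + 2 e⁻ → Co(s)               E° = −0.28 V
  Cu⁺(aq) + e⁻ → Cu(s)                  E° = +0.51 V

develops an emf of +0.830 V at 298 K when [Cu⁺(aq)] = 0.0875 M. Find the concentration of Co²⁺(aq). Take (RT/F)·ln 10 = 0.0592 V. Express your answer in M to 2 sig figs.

Cu⁺/Cu is the cathode (higher E°); E°cell = +0.51 − (−0.28) = +0.79 V with n = 2.
Since E = E° − (0.0592/n)·log Q, log Q = n(E° − E)/0.0592 = −1.351.
For 2 Cu⁺(aq) + Co(s) → 2 Cu(s) + Co²⁺(aq), the reaction quotient is Q = [Co²⁺(aq)] / [Cu⁺(aq)]^2.
Isolating [Co²⁺(aq)] in Q = 10^{−1.351} yields log [Co²⁺(aq)] = −3.467, i.e. 0.00034 M.

0.00034 M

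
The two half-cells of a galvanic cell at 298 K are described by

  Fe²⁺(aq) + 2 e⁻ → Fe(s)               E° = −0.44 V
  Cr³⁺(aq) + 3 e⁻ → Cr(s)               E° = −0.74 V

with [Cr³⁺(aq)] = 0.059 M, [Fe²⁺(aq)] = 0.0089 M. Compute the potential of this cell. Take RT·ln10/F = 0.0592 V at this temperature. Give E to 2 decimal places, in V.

+0.26 V

The Fe²⁺/Fe couple has the more positive E°, so it is the cathode; Cr³⁺/Cr is the anode.
E°cell = E°cat − E°an = −0.44 − (−0.74) = +0.30 V; n = 6.
The balanced reaction is 3 Fe²⁺(aq) + 2 Cr(s) → 3 Fe(s) + 2 Cr³⁺(aq), so Q = [Cr³⁺(aq)]^2 / [Fe²⁺(aq)]^3 = 4.94×10^3 and log Q = 3.694.
Applying E = E° − (RT ln10/nF)·log Q gives +0.30 − (0.0592/6)(3.694) = +0.26 V.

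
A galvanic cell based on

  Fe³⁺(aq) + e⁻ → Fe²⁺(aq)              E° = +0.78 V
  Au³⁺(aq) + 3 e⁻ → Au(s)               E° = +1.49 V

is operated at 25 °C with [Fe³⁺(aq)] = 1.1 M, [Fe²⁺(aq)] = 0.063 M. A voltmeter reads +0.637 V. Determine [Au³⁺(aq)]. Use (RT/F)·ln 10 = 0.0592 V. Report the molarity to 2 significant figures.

1.1 M

Au³⁺/Au is the cathode (higher E°); E°cell = +1.49 − (+0.78) = +0.71 V with n = 3.
From the Nernst equation, log Q = n(E° − E)/0.0592 = 3·(+0.71 − (+0.637))/0.0592 = 3.699.
The balanced reaction is Au³⁺(aq) + 3 Fe²⁺(aq) → Au(s) + 3 Fe³⁺(aq), so Q = [Fe³⁺(aq)]^3 / ([Au³⁺(aq)]·[Fe²⁺(aq)]^3).
Substituting the known concentrations and solving, log [Au³⁺(aq)] = 0.027 and [Au³⁺(aq)] = 1.1 M.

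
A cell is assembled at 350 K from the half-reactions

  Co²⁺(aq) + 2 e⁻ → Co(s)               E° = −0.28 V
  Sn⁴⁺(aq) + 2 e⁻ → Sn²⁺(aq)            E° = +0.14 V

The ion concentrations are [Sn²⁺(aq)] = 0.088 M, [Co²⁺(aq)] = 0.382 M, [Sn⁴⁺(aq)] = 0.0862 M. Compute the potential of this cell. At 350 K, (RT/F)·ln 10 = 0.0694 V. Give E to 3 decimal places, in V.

The Sn⁴⁺/Sn²⁺ couple has the more positive E°, so it is the cathode; Co²⁺/Co is the anode.
The standard potential is +0.14 − (−0.28) = +0.42 V and the balanced reaction transfers n = 2 electrons.
The balanced reaction is Sn⁴⁺(aq) + Co(s) → Sn²⁺(aq) + Co²⁺(aq), so Q = ([Sn²⁺(aq)]·[Co²⁺(aq)]) / [Sn⁴⁺(aq)] = 0.39 and log Q = −0.409.
E = E° − (0.0694/n)·log Q = +0.42 − (0.0694/2)(−0.409) = +0.434 V.

+0.434 V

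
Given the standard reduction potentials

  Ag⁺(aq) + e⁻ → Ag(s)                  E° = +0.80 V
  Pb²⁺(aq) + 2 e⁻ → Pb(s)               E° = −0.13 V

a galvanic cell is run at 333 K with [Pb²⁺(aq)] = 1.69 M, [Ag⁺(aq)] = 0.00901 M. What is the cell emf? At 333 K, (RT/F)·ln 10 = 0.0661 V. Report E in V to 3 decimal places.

+0.787 V

The Ag⁺/Ag couple has the more positive E°, so it is the cathode; Pb²⁺/Pb is the anode.
E°cell = +0.80 − (−0.13) = +0.93 V, with n = 2 electrons transferred.
The balanced reaction is 2 Ag⁺(aq) + Pb(s) → 2 Ag(s) + Pb²⁺(aq), so Q = [Pb²⁺(aq)] / [Ag⁺(aq)]^2 = 2.08×10^4 and log Q = 4.318.
E = E° − (0.0661/n)·log Q = +0.93 − (0.0661/2)(4.318) = +0.787 V.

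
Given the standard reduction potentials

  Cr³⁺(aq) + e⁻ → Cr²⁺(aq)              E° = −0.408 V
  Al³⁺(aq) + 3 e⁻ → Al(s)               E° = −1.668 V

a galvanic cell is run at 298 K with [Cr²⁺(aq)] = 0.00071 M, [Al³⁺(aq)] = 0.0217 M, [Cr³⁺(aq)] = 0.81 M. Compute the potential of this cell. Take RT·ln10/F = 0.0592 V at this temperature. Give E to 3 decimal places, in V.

Cr³⁺/Cr²⁺ is reduced (cathode, E° = −0.408 V) and Al³⁺/Al is oxidized (anode).
E°cell = −0.408 − (−1.668) = +1.260 V, with n = 3 electrons transferred.
Balancing gives 3 Cr³⁺(aq) + Al(s) → 3 Cr²⁺(aq) + Al³⁺(aq); hence Q = ([Cr²⁺(aq)]^3·[Al³⁺(aq)]) / [Cr³⁺(aq)]^3 = 1.46×10^−11 (log Q = −10.835).
Applying E = E° − (RT ln10/nF)·log Q gives +1.260 − (0.0592/3)(−10.835) = +1.474 V.

+1.474 V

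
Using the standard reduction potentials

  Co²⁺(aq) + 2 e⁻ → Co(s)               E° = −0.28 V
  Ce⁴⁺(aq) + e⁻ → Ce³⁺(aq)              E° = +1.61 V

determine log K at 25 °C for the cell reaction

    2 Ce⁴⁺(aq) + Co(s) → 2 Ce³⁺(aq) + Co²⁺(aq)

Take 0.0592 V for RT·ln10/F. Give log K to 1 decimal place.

The Ce⁴⁺/Ce³⁺ couple is reduced (cathode); E°cell = +1.61 − (−0.28) = +1.89 V with n = 2.
At equilibrium E = 0, so log K = nE°cell / 0.0592 = (2)(+1.89) / 0.0592 = 63.9.

log K = 63.9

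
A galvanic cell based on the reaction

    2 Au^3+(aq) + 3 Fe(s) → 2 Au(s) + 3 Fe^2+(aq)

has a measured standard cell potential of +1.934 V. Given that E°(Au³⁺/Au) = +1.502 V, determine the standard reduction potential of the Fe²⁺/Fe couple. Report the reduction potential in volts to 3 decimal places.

−0.432 V

In the reaction as written the Au³⁺/Au couple is reduced (cathode) and Fe²⁺/Fe is oxidized (anode), so E°cell = E°(Au³⁺/Au) − E°(Fe²⁺/Fe).
E°(Fe²⁺/Fe) = E°(cathode) − E°cell = +1.502 − (+1.934) = −0.432 V.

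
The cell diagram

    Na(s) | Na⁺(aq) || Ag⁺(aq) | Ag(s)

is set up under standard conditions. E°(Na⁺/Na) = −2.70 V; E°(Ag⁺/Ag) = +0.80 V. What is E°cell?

+3.50 V

By convention the left-hand electrode in cell notation is the anode (oxidation) and the right-hand electrode is the cathode (reduction).
E°cell = E°(right) − E°(left) = +0.80 − (−2.70) = +3.50 V.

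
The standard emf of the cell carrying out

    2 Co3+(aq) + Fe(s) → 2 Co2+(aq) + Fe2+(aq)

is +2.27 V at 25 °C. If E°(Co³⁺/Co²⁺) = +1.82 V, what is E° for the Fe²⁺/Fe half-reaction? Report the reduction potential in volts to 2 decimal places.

In the reaction as written the Co³⁺/Co²⁺ couple is reduced (cathode) and Fe²⁺/Fe is oxidized (anode), so E°cell = E°(Co³⁺/Co²⁺) − E°(Fe²⁺/Fe).
E°(Fe²⁺/Fe) = E°(cathode) − E°cell = +1.82 − (+2.27) = −0.45 V.

−0.45 V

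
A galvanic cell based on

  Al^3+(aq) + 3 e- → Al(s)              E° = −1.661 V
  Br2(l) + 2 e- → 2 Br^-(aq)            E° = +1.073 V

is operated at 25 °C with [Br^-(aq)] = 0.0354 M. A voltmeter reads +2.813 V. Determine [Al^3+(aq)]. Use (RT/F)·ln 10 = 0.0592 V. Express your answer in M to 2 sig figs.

Br₂/Br⁻ is the cathode (higher E°); E°cell = +1.073 − (−1.661) = +2.734 V with n = 6.
Rearranging E = E° − (0.0592/n)·log Q gives log Q = 6(+2.734 − (+2.813))/0.0592 = −8.007.
Balancing electrons gives 3 Br2(l) + 2 Al(s) → 6 Br^-(aq) + 2 Al^3+(aq); thus Q = [Br^-(aq)]^6·[Al^3+(aq)]^2.
Isolating [Al^3+(aq)] in Q = 10^{−8.007} yields log [Al^3+(aq)] = 0.349, i.e. 2.2 M.

2.2 M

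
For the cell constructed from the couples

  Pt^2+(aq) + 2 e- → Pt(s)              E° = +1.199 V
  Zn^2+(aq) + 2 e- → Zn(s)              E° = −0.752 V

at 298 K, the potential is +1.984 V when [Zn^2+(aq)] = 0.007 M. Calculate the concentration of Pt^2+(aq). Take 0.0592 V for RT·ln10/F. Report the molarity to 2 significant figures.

0.091 M

Pt²⁺/Pt is the cathode (higher E°); E°cell = +1.199 − (−0.752) = +1.951 V with n = 2.
From the Nernst equation, log Q = n(E° − E)/0.0592 = 2·(+1.951 − (+1.984))/0.0592 = −1.115.
For Pt^2+(aq) + Zn(s) → Pt(s) + Zn^2+(aq), the reaction quotient is Q = [Zn^2+(aq)] / [Pt^2+(aq)].
Solving for the unknown gives log [Pt^2+(aq)] = −1.040, so [Pt^2+(aq)] ≈ 0.091 M.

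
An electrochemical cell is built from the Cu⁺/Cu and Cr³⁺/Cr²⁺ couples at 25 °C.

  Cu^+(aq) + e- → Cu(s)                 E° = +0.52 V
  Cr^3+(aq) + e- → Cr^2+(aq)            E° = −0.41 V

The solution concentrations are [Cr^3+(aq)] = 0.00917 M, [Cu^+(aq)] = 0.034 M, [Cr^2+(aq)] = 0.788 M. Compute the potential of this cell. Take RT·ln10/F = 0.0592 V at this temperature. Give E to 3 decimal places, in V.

Since E°(Cu⁺/Cu) > E°(Cr³⁺/Cr²⁺), Cu⁺/Cu serves as the cathode.
E°cell = +0.52 − (−0.41) = +0.93 V, with n = 1 electron transferred.
Balancing gives Cu^+(aq) + Cr^2+(aq) → Cu(s) + Cr^3+(aq); hence Q = [Cr^3+(aq)] / ([Cu^+(aq)]·[Cr^2+(aq)]) = 0.342 (log Q = −0.466).
By the Nernst equation, E = +0.93 − (0.0592/1)·(−0.466) = +0.958 V.

+0.958 V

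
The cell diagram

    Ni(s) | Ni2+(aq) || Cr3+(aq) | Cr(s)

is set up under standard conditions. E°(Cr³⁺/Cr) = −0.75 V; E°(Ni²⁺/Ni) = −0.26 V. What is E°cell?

−0.49 V

By convention the left-hand electrode in cell notation is the anode (oxidation) and the right-hand electrode is the cathode (reduction).
E°cell = E°(right) − E°(left) = −0.75 − (−0.26) = −0.49 V.
The negative sign shows that, as written, the cell would require an external voltage to drive the reaction.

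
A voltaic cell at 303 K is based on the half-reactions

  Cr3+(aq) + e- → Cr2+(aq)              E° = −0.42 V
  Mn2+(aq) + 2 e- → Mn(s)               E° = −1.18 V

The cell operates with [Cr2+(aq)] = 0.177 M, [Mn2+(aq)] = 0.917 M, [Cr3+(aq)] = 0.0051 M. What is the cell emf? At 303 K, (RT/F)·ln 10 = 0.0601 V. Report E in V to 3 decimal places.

+0.669 V

Since E°(Cr³⁺/Cr²⁺) > E°(Mn²⁺/Mn), Cr³⁺/Cr²⁺ serves as the cathode.
E°cell = −0.42 − (−1.18) = +0.76 V, with n = 2 electrons transferred.
For the overall reaction 2 Cr3+(aq) + Mn(s) → 2 Cr2+(aq) + Mn2+(aq), Q = ([Cr2+(aq)]^2·[Mn2+(aq)]) / [Cr3+(aq)]^2 = 1.1×10^3, giving log Q = 3.043.
Applying E = E° − (RT ln10/nF)·log Q gives +0.76 − (0.0601/2)(3.043) = +0.669 V.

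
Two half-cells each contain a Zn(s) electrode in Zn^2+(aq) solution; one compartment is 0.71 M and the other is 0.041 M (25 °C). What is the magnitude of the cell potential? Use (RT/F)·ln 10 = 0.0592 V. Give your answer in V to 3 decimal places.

For a concentration cell E°cell = 0, since both electrodes use the same couple.
The compartment with the higher Zn^2+(aq) concentration (0.71 M) acts as the cathode; ions are reduced there and produced at the dilute (0.041 M) anode.
With n = 2, Ecell = −(0.0592/2)·log([dilute]/[conc]) = −(0.0592/2)·log(0.041/0.71) = +0.037 V.

0.037 V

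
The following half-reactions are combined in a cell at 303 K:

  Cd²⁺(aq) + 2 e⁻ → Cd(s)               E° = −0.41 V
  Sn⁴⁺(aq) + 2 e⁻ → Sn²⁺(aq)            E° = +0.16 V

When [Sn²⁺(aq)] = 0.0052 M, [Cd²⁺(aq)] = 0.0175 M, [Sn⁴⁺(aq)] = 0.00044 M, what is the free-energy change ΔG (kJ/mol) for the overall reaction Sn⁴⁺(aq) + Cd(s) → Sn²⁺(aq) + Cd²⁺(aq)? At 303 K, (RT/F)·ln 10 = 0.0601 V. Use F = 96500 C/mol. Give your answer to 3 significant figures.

−114 kJ/mol

The standard cell potential is +0.16 − (−0.41) = +0.57 V, with n = 2 electrons in the balanced equation.
Q = ([Sn²⁺(aq)]·[Cd²⁺(aq)]) / [Sn⁴⁺(aq)] = 0.207, so log Q = −0.684 and E = +0.57 − (0.0601/2)(−0.684) = +0.5906 V.
Finally ΔG = −nFE = −(2)(96500 C/mol)(+0.5906 V) = −114 kJ/mol.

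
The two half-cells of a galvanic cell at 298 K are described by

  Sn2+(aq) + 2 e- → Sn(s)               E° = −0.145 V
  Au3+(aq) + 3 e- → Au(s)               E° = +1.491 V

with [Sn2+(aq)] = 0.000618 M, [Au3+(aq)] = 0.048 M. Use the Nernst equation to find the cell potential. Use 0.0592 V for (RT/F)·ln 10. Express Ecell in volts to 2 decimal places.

The Au³⁺/Au couple has the more positive E°, so it is the cathode; Sn²⁺/Sn is the anode.
E°cell = +1.491 − (−0.145) = +1.636 V, with n = 6 electrons transferred.
The balanced reaction is 2 Au3+(aq) + 3 Sn(s) → 2 Au(s) + 3 Sn2+(aq), so Q = [Sn2+(aq)]^3 / [Au3+(aq)]^2 = 1.02×10^−7 and log Q = −6.990.
By the Nernst equation, E = +1.636 − (0.0592/6)·(−6.990) = +1.70 V.

+1.70 V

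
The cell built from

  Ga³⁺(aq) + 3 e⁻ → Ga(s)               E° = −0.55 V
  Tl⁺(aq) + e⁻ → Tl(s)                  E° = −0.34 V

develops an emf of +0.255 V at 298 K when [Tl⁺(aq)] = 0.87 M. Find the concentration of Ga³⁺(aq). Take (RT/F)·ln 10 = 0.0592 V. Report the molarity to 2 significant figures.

The Tl⁺/Tl couple has the larger reduction potential, so it is the cathode: E°cell = −0.34 − (−0.55) = +0.21 V and n = 3.
Rearranging E = E° − (0.0592/n)·log Q gives log Q = 3(+0.21 − (+0.255))/0.0592 = −2.280.
The balanced reaction is 3 Tl⁺(aq) + Ga(s) → 3 Tl(s) + Ga³⁺(aq), so Q = [Ga³⁺(aq)] / [Tl⁺(aq)]^3.
Isolating [Ga³⁺(aq)] in Q = 10^{−2.280} yields log [Ga³⁺(aq)] = −2.461, i.e. 0.0035 M.

0.0035 M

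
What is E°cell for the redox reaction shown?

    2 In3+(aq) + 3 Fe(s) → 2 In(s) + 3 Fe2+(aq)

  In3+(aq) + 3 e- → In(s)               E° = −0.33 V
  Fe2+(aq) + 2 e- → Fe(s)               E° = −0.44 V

+0.11 V

In the reaction as written, In3+(aq) is reduced (cathode) and Fe2+(aq) is produced by oxidation at the anode.
E°cell = E°(cathode) − E°(anode) = −0.33 − (−0.44) = +0.11 V.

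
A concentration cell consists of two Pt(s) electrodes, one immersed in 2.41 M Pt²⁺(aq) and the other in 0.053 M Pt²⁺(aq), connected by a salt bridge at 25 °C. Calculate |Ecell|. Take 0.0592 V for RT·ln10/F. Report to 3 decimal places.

For a concentration cell E°cell = 0, since both electrodes use the same couple.
The compartment with the higher Pt²⁺(aq) concentration (2.41 M) acts as the cathode; ions are reduced there and produced at the dilute (0.053 M) anode.
With n = 2, Ecell = −(0.0592/2)·log([dilute]/[conc]) = −(0.0592/2)·log(0.053/2.41) = +0.049 V.

0.049 V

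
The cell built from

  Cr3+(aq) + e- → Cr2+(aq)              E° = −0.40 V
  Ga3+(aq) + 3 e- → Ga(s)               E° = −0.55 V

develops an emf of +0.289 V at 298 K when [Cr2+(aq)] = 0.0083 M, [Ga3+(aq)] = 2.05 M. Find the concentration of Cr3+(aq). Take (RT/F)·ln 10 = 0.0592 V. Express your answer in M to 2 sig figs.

Cr³⁺/Cr²⁺ is the cathode (higher E°); E°cell = −0.40 − (−0.55) = +0.15 V with n = 3.
From the Nernst equation, log Q = n(E° − E)/0.0592 = 3·(+0.15 − (+0.289))/0.0592 = −7.044.
For 3 Cr3+(aq) + Ga(s) → 3 Cr2+(aq) + Ga3+(aq), the reaction quotient is Q = ([Cr2+(aq)]^3·[Ga3+(aq)]) / [Cr3+(aq)]^3.
Substituting the known concentrations and solving, log [Cr3+(aq)] = 0.371 and [Cr3+(aq)] = 2.3 M.

2.3 M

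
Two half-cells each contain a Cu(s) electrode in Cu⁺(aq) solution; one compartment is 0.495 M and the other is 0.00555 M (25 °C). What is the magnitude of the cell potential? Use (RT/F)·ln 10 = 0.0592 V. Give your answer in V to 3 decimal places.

For a concentration cell E°cell = 0, since both electrodes use the same couple.
The compartment with the higher Cu⁺(aq) concentration (0.495 M) acts as the cathode; ions are reduced there and produced at the dilute (0.00555 M) anode.
With n = 1, Ecell = −(0.0592/1)·log([dilute]/[conc]) = −(0.0592/1)·log(0.00555/0.495) = +0.115 V.

0.115 V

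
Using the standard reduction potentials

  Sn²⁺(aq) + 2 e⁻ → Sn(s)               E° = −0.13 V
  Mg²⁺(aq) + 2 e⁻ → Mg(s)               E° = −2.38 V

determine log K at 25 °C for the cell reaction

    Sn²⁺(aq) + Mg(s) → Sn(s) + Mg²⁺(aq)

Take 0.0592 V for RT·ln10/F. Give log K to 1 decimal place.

log K = 76.0

The Sn²⁺/Sn couple is reduced (cathode); E°cell = −0.13 − (−2.38) = +2.25 V with n = 2.
At equilibrium E = 0, so log K = nE°cell / 0.0592 = (2)(+2.25) / 0.0592 = 76.0.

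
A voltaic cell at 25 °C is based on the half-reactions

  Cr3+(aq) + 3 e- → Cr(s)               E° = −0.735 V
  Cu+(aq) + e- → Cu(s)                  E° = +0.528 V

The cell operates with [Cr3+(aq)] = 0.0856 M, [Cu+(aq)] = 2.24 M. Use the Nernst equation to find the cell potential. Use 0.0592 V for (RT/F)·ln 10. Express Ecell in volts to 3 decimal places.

+1.305 V

The Cu⁺/Cu couple has the more positive E°, so it is the cathode; Cr³⁺/Cr is the anode.
The standard potential is +0.528 − (−0.735) = +1.263 V and the balanced reaction transfers n = 3 electrons.
For the overall reaction 3 Cu+(aq) + Cr(s) → 3 Cu(s) + Cr3+(aq), Q = [Cr3+(aq)] / [Cu+(aq)]^3 = 0.00762, giving log Q = −2.118.
Applying E = E° − (RT ln10/nF)·log Q gives +1.263 − (0.0592/3)(−2.118) = +1.305 V.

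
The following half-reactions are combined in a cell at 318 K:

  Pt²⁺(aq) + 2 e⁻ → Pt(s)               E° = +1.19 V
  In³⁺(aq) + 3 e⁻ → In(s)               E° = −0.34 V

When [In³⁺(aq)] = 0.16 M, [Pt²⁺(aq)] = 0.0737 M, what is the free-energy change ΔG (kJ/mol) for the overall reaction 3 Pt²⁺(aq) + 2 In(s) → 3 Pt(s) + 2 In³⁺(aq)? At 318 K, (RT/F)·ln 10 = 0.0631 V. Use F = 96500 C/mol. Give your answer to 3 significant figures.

The standard cell potential is +1.19 − (−0.34) = +1.53 V, with n = 6 electrons in the balanced equation.
Q = [In³⁺(aq)]^2 / [Pt²⁺(aq)]^3 = 63.9, so log Q = 1.806 and E = +1.53 − (0.0631/6)(1.806) = +1.5110 V.
ΔG = −nFE = −(6)(96500)(+1.5110) J/mol = −875 kJ/mol.

−875 kJ/mol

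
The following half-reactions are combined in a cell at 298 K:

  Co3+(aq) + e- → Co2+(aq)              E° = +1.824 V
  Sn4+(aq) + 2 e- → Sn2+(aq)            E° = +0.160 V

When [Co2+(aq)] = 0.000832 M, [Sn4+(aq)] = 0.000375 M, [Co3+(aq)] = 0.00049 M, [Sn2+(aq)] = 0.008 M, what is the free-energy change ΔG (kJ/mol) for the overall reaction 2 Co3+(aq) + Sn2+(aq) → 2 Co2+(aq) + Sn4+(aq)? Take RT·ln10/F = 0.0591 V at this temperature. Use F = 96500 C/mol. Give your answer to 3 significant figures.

−326 kJ/mol

The standard cell potential is +1.824 − (+0.160) = +1.664 V, with n = 2 electrons in the balanced equation.
Q = ([Co2+(aq)]^2·[Sn4+(aq)]) / ([Co3+(aq)]^2·[Sn2+(aq)]) = 0.135, so log Q = −0.869 and E = +1.664 − (0.0591/2)(−0.869) = +1.6897 V.
Then ΔG = −nFE = −2 × 96500 × +1.6897 J/mol = −326 kJ/mol.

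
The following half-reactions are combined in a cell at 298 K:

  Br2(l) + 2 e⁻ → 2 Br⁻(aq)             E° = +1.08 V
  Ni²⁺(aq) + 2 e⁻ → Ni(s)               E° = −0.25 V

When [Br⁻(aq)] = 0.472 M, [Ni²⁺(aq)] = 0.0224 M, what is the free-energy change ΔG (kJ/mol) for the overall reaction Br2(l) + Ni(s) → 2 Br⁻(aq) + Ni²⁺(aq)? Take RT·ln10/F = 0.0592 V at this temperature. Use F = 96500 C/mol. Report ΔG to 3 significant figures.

The standard cell potential is +1.08 − (−0.25) = +1.33 V, with n = 2 electrons in the balanced equation.
The reaction quotient is [Br⁻(aq)]^2·[Ni²⁺(aq)] = 0.00499; by Nernst, E = +1.33 − (0.0592/2)(−2.302) = +1.3981 V.
ΔG = −nFE = −(2)(96500)(+1.3981) J/mol = −270 kJ/mol.

−270 kJ/mol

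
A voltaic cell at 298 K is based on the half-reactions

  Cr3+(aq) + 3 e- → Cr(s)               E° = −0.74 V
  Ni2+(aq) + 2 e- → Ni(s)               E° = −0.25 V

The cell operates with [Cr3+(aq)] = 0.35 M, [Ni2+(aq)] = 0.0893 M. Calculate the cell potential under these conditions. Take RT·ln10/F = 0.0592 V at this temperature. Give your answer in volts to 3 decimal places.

+0.468 V

Since E°(Ni²⁺/Ni) > E°(Cr³⁺/Cr), Ni²⁺/Ni serves as the cathode.
E°cell = E°cat − E°an = −0.25 − (−0.74) = +0.49 V; n = 6.
Balancing gives 3 Ni2+(aq) + 2 Cr(s) → 3 Ni(s) + 2 Cr3+(aq); hence Q = [Cr3+(aq)]^2 / [Ni2+(aq)]^3 = 172 (log Q = 2.236).
By the Nernst equation, E = +0.49 − (0.0592/6)·(2.236) = +0.468 V.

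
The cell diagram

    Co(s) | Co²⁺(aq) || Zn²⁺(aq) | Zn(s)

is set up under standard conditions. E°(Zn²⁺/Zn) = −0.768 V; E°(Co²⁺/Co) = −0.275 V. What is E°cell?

−0.493 V

By convention the left-hand electrode in cell notation is the anode (oxidation) and the right-hand electrode is the cathode (reduction).
E°cell = E°(right) − E°(left) = −0.768 − (−0.275) = −0.493 V.
The negative sign shows that, as written, the cell would require an external voltage to drive the reaction.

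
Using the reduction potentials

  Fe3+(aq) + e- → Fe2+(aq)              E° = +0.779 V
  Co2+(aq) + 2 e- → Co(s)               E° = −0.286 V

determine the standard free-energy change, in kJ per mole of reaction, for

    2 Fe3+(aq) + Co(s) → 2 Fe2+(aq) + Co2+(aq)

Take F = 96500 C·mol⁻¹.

−206 kJ/mol

In the reaction as written Fe3+(aq) is reduced, so the Fe³⁺/Fe²⁺ couple is the cathode and Co²⁺/Co is the anode.
E°cell = +0.779 − (−0.286) = +1.065 V; balancing electrons gives n = 2.
ΔG° = −nFE°cell = −(2)(96500)(+1.065) J/mol = −206 kJ/mol.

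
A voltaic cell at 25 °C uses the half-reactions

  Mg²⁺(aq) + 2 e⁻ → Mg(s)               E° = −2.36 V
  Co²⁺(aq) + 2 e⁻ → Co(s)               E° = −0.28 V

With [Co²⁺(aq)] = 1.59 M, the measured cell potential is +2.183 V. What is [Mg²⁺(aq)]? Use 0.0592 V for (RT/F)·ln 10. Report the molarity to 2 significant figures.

0.00053 M

The Co²⁺/Co couple has the larger reduction potential, so it is the cathode: E°cell = −0.28 − (−2.36) = +2.08 V and n = 2.
From the Nernst equation, log Q = n(E° − E)/0.0592 = 2·(+2.08 − (+2.183))/0.0592 = −3.480.
Balancing electrons gives Co²⁺(aq) + Mg(s) → Co(s) + Mg²⁺(aq); thus Q = [Mg²⁺(aq)] / [Co²⁺(aq)].
Substituting the known concentrations and solving, log [Mg²⁺(aq)] = −3.279 and [Mg²⁺(aq)] = 0.00053 M.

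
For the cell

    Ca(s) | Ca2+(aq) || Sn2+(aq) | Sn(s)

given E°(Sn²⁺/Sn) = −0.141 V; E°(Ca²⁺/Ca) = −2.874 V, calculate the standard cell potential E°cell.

+2.733 V

By convention the left-hand electrode in cell notation is the anode (oxidation) and the right-hand electrode is the cathode (reduction).
E°cell = E°(right) − E°(left) = −0.141 − (−2.874) = +2.733 V.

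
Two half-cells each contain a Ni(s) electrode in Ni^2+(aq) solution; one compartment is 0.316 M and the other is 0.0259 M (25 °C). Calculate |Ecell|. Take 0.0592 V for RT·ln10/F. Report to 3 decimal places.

For a concentration cell E°cell = 0, since both electrodes use the same couple.
The compartment with the higher Ni^2+(aq) concentration (0.316 M) acts as the cathode; ions are reduced there and produced at the dilute (0.0259 M) anode.
With n = 2, Ecell = −(0.0592/2)·log([dilute]/[conc]) = −(0.0592/2)·log(0.0259/0.316) = +0.032 V.

0.032 V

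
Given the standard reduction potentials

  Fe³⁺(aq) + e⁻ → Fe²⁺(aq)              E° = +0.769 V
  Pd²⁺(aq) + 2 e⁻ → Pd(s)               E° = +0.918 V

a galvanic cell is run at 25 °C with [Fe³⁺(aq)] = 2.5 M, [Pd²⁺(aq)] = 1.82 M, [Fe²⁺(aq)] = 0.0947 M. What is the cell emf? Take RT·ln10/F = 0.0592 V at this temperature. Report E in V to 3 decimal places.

+0.073 V

Pd²⁺/Pd is reduced (cathode, E° = +0.918 V) and Fe³⁺/Fe²⁺ is oxidized (anode).
E°cell = +0.918 − (+0.769) = +0.149 V, with n = 2 electrons transferred.
Balancing gives Pd²⁺(aq) + 2 Fe²⁺(aq) → Pd(s) + 2 Fe³⁺(aq); hence Q = [Fe³⁺(aq)]^2 / ([Pd²⁺(aq)]·[Fe²⁺(aq)]^2) = 383 (log Q = 2.583).
Applying E = E° − (RT ln10/nF)·log Q gives +0.149 − (0.0592/2)(2.583) = +0.073 V.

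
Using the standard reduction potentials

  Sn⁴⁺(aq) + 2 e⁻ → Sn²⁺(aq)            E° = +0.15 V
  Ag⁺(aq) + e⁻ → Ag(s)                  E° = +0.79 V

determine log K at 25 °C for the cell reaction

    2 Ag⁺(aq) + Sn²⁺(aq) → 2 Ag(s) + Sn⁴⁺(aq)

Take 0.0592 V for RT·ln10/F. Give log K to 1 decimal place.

log K = 21.6

The Ag⁺/Ag couple is reduced (cathode); E°cell = +0.79 − (+0.15) = +0.64 V with n = 2.
At equilibrium E = 0, so log K = nE°cell / 0.0592 = (2)(+0.64) / 0.0592 = 21.6.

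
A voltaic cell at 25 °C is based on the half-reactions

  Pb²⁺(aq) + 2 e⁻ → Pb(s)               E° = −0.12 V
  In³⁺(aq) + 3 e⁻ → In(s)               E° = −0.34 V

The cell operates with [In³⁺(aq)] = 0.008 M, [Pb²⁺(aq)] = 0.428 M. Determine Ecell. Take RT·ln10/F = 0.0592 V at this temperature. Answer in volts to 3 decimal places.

+0.250 V

Pb²⁺/Pb is reduced (cathode, E° = −0.12 V) and In³⁺/In is oxidized (anode).
The standard potential is −0.12 − (−0.34) = +0.22 V and the balanced reaction transfers n = 6 electrons.
The balanced reaction is 3 Pb²⁺(aq) + 2 In(s) → 3 Pb(s) + 2 In³⁺(aq), so Q = [In³⁺(aq)]^2 / [Pb²⁺(aq)]^3 = 0.000816 and log Q = −3.088.
E = E° − (0.0592/n)·log Q = +0.22 − (0.0592/6)(−3.088) = +0.250 V.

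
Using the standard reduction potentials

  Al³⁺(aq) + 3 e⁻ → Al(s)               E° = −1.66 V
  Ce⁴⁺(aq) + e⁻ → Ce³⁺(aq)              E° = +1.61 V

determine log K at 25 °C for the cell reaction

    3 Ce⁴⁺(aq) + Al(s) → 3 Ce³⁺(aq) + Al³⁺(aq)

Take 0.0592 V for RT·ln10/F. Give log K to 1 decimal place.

The Ce⁴⁺/Ce³⁺ couple is reduced (cathode); E°cell = +1.61 − (−1.66) = +3.27 V with n = 3.
At equilibrium E = 0, so log K = nE°cell / 0.0592 = (3)(+3.27) / 0.0592 = 165.7.

log K = 165.7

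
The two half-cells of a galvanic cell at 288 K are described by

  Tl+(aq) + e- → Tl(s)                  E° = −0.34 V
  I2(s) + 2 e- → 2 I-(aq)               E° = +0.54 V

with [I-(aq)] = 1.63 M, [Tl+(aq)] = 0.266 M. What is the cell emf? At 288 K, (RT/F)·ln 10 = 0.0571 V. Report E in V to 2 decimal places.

+0.90 V

The I₂/I⁻ couple has the more positive E°, so it is the cathode; Tl⁺/Tl is the anode.
E°cell = E°cat − E°an = +0.54 − (−0.34) = +0.88 V; n = 2.
Balancing gives I2(s) + 2 Tl(s) → 2 I-(aq) + 2 Tl+(aq); hence Q = [I-(aq)]^2·[Tl+(aq)]^2 = 0.188 (log Q = −0.726).
E = E° − (0.0571/n)·log Q = +0.88 − (0.0571/2)(−0.726) = +0.90 V.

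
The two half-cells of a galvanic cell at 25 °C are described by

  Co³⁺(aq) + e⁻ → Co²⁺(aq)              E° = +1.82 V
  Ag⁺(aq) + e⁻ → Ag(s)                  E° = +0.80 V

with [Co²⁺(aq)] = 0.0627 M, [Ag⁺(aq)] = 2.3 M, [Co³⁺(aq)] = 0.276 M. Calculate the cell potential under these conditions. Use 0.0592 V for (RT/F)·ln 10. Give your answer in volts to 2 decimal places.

+1.04 V

Since E°(Co³⁺/Co²⁺) > E°(Ag⁺/Ag), Co³⁺/Co²⁺ serves as the cathode.
The standard potential is +1.82 − (+0.80) = +1.02 V and the balanced reaction transfers n = 1 electron.
Balancing gives Co³⁺(aq) + Ag(s) → Co²⁺(aq) + Ag⁺(aq); hence Q = ([Co²⁺(aq)]·[Ag⁺(aq)]) / [Co³⁺(aq)] = 0.522 (log Q = −0.282).
E = E° − (0.0592/n)·log Q = +1.02 − (0.0592/1)(−0.282) = +1.04 V.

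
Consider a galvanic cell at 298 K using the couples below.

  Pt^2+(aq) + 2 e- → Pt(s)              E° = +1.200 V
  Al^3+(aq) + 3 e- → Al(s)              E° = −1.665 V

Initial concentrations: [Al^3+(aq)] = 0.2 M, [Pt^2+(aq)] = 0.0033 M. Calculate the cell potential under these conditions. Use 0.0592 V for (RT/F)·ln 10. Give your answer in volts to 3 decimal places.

The Pt²⁺/Pt couple has the more positive E°, so it is the cathode; Al³⁺/Al is the anode.
E°cell = +1.200 − (−1.665) = +2.865 V, with n = 6 electrons transferred.
Balancing gives 3 Pt^2+(aq) + 2 Al(s) → 3 Pt(s) + 2 Al^3+(aq); hence Q = [Al^3+(aq)]^2 / [Pt^2+(aq)]^3 = 1.11×10^6 (log Q = 6.047).
E = E° − (0.0592/n)·log Q = +2.865 − (0.0592/6)(6.047) = +2.805 V.

+2.805 V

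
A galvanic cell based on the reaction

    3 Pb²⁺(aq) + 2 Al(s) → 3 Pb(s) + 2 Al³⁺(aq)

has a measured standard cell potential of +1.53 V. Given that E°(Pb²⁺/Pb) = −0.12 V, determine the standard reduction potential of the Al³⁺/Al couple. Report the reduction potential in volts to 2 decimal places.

−1.65 V

In the reaction as written the Pb²⁺/Pb couple is reduced (cathode) and Al³⁺/Al is oxidized (anode), so E°cell = E°(Pb²⁺/Pb) − E°(Al³⁺/Al).
E°(Al³⁺/Al) = E°(cathode) − E°cell = −0.12 − (+1.53) = −1.65 V.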